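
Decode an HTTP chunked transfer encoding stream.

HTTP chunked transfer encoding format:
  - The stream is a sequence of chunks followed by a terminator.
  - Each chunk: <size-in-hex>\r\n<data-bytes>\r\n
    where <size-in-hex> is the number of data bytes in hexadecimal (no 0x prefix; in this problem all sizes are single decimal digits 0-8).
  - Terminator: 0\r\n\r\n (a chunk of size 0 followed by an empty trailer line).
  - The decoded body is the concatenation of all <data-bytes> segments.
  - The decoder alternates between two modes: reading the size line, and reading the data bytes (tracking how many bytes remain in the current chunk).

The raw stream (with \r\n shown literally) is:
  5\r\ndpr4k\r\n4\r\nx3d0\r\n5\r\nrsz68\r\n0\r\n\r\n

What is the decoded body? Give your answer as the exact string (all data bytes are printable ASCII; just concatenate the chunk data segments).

Answer: dpr4kx3d0rsz68

Derivation:
Chunk 1: stream[0..1]='5' size=0x5=5, data at stream[3..8]='dpr4k' -> body[0..5], body so far='dpr4k'
Chunk 2: stream[10..11]='4' size=0x4=4, data at stream[13..17]='x3d0' -> body[5..9], body so far='dpr4kx3d0'
Chunk 3: stream[19..20]='5' size=0x5=5, data at stream[22..27]='rsz68' -> body[9..14], body so far='dpr4kx3d0rsz68'
Chunk 4: stream[29..30]='0' size=0 (terminator). Final body='dpr4kx3d0rsz68' (14 bytes)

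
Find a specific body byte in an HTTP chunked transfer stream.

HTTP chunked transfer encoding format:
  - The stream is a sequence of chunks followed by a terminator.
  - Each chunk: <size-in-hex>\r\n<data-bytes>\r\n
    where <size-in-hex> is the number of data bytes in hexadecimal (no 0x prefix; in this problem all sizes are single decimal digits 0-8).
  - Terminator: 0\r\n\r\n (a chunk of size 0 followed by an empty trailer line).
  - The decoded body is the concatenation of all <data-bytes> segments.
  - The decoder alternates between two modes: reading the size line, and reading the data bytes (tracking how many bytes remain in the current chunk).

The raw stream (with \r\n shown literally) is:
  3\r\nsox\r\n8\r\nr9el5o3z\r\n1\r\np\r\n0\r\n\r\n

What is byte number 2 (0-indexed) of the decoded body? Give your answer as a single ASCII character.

Answer: x

Derivation:
Chunk 1: stream[0..1]='3' size=0x3=3, data at stream[3..6]='sox' -> body[0..3], body so far='sox'
Chunk 2: stream[8..9]='8' size=0x8=8, data at stream[11..19]='r9el5o3z' -> body[3..11], body so far='soxr9el5o3z'
Chunk 3: stream[21..22]='1' size=0x1=1, data at stream[24..25]='p' -> body[11..12], body so far='soxr9el5o3zp'
Chunk 4: stream[27..28]='0' size=0 (terminator). Final body='soxr9el5o3zp' (12 bytes)
Body byte 2 = 'x'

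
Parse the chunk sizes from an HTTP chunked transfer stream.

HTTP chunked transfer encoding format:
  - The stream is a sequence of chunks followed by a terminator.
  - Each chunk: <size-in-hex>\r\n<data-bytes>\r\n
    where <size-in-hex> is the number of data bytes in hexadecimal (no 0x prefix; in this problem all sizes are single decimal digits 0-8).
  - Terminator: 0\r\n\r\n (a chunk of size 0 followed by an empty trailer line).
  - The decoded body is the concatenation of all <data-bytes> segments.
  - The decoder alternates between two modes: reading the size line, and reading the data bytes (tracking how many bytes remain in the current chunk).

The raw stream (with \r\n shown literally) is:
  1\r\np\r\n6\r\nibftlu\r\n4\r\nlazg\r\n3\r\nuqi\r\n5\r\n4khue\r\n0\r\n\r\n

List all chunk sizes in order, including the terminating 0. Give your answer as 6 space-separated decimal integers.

Chunk 1: stream[0..1]='1' size=0x1=1, data at stream[3..4]='p' -> body[0..1], body so far='p'
Chunk 2: stream[6..7]='6' size=0x6=6, data at stream[9..15]='ibftlu' -> body[1..7], body so far='pibftlu'
Chunk 3: stream[17..18]='4' size=0x4=4, data at stream[20..24]='lazg' -> body[7..11], body so far='pibftlulazg'
Chunk 4: stream[26..27]='3' size=0x3=3, data at stream[29..32]='uqi' -> body[11..14], body so far='pibftlulazguqi'
Chunk 5: stream[34..35]='5' size=0x5=5, data at stream[37..42]='4khue' -> body[14..19], body so far='pibftlulazguqi4khue'
Chunk 6: stream[44..45]='0' size=0 (terminator). Final body='pibftlulazguqi4khue' (19 bytes)

Answer: 1 6 4 3 5 0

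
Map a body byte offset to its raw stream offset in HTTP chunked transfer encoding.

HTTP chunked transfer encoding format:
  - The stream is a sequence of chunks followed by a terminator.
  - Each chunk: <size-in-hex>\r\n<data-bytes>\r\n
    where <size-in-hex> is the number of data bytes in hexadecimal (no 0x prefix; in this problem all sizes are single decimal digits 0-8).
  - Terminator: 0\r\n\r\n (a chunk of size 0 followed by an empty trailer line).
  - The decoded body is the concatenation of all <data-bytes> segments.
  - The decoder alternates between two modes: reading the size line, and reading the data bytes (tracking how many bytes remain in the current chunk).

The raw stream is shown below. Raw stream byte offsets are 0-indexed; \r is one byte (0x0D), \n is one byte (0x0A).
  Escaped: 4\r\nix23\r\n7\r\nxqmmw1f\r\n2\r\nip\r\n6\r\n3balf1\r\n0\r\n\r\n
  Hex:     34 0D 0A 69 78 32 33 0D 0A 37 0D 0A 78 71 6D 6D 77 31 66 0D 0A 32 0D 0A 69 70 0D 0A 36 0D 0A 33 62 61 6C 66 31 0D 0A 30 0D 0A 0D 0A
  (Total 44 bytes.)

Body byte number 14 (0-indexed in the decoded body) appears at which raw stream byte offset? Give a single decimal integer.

Chunk 1: stream[0..1]='4' size=0x4=4, data at stream[3..7]='ix23' -> body[0..4], body so far='ix23'
Chunk 2: stream[9..10]='7' size=0x7=7, data at stream[12..19]='xqmmw1f' -> body[4..11], body so far='ix23xqmmw1f'
Chunk 3: stream[21..22]='2' size=0x2=2, data at stream[24..26]='ip' -> body[11..13], body so far='ix23xqmmw1fip'
Chunk 4: stream[28..29]='6' size=0x6=6, data at stream[31..37]='3balf1' -> body[13..19], body so far='ix23xqmmw1fip3balf1'
Chunk 5: stream[39..40]='0' size=0 (terminator). Final body='ix23xqmmw1fip3balf1' (19 bytes)
Body byte 14 at stream offset 32

Answer: 32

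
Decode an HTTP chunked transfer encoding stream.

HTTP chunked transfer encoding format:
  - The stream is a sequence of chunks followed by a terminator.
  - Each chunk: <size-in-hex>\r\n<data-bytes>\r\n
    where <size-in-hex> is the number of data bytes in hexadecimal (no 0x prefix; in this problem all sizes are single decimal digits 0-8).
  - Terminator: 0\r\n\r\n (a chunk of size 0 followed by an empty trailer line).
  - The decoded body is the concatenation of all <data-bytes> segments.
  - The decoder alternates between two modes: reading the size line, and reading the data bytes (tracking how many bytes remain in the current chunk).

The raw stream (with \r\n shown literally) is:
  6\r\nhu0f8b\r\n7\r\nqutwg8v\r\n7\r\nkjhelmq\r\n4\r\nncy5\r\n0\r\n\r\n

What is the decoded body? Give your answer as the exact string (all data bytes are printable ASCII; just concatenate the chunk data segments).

Answer: hu0f8bqutwg8vkjhelmqncy5

Derivation:
Chunk 1: stream[0..1]='6' size=0x6=6, data at stream[3..9]='hu0f8b' -> body[0..6], body so far='hu0f8b'
Chunk 2: stream[11..12]='7' size=0x7=7, data at stream[14..21]='qutwg8v' -> body[6..13], body so far='hu0f8bqutwg8v'
Chunk 3: stream[23..24]='7' size=0x7=7, data at stream[26..33]='kjhelmq' -> body[13..20], body so far='hu0f8bqutwg8vkjhelmq'
Chunk 4: stream[35..36]='4' size=0x4=4, data at stream[38..42]='ncy5' -> body[20..24], body so far='hu0f8bqutwg8vkjhelmqncy5'
Chunk 5: stream[44..45]='0' size=0 (terminator). Final body='hu0f8bqutwg8vkjhelmqncy5' (24 bytes)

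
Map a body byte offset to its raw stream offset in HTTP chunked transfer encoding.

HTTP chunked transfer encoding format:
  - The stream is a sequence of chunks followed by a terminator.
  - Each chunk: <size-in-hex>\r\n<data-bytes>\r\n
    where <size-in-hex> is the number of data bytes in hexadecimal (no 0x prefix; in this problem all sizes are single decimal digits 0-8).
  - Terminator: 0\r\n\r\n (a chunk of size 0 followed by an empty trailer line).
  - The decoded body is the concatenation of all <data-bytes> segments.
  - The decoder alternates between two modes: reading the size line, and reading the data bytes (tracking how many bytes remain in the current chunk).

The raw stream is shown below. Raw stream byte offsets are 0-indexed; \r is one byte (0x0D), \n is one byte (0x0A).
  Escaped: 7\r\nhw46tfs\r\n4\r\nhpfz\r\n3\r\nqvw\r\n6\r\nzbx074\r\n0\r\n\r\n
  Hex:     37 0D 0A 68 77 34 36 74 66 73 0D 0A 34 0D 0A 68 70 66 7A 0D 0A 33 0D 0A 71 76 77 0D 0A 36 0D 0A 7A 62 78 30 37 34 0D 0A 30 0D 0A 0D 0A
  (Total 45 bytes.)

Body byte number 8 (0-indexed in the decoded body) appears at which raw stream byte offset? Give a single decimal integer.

Chunk 1: stream[0..1]='7' size=0x7=7, data at stream[3..10]='hw46tfs' -> body[0..7], body so far='hw46tfs'
Chunk 2: stream[12..13]='4' size=0x4=4, data at stream[15..19]='hpfz' -> body[7..11], body so far='hw46tfshpfz'
Chunk 3: stream[21..22]='3' size=0x3=3, data at stream[24..27]='qvw' -> body[11..14], body so far='hw46tfshpfzqvw'
Chunk 4: stream[29..30]='6' size=0x6=6, data at stream[32..38]='zbx074' -> body[14..20], body so far='hw46tfshpfzqvwzbx074'
Chunk 5: stream[40..41]='0' size=0 (terminator). Final body='hw46tfshpfzqvwzbx074' (20 bytes)
Body byte 8 at stream offset 16

Answer: 16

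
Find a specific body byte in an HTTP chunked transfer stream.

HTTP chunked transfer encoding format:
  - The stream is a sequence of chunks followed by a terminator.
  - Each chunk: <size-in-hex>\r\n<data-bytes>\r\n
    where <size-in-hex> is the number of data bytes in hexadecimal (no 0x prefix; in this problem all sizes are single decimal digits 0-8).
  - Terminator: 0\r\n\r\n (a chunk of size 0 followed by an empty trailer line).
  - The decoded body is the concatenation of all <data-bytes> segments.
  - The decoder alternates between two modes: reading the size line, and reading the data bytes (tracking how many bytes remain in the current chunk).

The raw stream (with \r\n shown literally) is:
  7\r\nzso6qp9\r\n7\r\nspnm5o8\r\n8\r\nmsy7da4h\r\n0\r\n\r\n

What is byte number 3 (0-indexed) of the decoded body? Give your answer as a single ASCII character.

Chunk 1: stream[0..1]='7' size=0x7=7, data at stream[3..10]='zso6qp9' -> body[0..7], body so far='zso6qp9'
Chunk 2: stream[12..13]='7' size=0x7=7, data at stream[15..22]='spnm5o8' -> body[7..14], body so far='zso6qp9spnm5o8'
Chunk 3: stream[24..25]='8' size=0x8=8, data at stream[27..35]='msy7da4h' -> body[14..22], body so far='zso6qp9spnm5o8msy7da4h'
Chunk 4: stream[37..38]='0' size=0 (terminator). Final body='zso6qp9spnm5o8msy7da4h' (22 bytes)
Body byte 3 = '6'

Answer: 6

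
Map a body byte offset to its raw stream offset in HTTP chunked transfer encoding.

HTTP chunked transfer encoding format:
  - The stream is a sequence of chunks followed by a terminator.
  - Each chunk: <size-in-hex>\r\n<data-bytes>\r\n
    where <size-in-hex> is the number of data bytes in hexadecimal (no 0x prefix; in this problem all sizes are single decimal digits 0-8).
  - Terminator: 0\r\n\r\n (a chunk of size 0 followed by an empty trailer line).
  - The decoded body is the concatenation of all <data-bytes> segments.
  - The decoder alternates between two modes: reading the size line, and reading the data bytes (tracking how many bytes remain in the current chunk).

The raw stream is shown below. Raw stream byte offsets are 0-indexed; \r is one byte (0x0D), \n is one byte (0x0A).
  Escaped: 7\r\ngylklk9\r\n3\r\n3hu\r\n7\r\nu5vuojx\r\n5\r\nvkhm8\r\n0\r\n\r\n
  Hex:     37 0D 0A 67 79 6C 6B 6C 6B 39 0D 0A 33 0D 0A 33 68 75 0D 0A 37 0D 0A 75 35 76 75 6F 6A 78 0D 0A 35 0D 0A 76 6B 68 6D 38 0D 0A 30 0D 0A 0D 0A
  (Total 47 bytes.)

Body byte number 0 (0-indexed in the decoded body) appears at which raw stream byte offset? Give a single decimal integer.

Answer: 3

Derivation:
Chunk 1: stream[0..1]='7' size=0x7=7, data at stream[3..10]='gylklk9' -> body[0..7], body so far='gylklk9'
Chunk 2: stream[12..13]='3' size=0x3=3, data at stream[15..18]='3hu' -> body[7..10], body so far='gylklk93hu'
Chunk 3: stream[20..21]='7' size=0x7=7, data at stream[23..30]='u5vuojx' -> body[10..17], body so far='gylklk93huu5vuojx'
Chunk 4: stream[32..33]='5' size=0x5=5, data at stream[35..40]='vkhm8' -> body[17..22], body so far='gylklk93huu5vuojxvkhm8'
Chunk 5: stream[42..43]='0' size=0 (terminator). Final body='gylklk93huu5vuojxvkhm8' (22 bytes)
Body byte 0 at stream offset 3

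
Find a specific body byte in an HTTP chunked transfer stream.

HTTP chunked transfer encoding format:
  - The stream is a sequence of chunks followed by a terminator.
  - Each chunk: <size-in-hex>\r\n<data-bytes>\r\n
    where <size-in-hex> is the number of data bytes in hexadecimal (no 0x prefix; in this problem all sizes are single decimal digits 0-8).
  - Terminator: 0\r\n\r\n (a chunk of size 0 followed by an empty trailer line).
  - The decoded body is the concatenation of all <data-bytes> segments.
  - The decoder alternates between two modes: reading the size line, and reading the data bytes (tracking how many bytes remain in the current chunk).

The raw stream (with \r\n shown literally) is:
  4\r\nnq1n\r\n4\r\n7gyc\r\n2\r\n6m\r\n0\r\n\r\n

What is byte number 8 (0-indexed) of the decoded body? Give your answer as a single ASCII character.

Answer: 6

Derivation:
Chunk 1: stream[0..1]='4' size=0x4=4, data at stream[3..7]='nq1n' -> body[0..4], body so far='nq1n'
Chunk 2: stream[9..10]='4' size=0x4=4, data at stream[12..16]='7gyc' -> body[4..8], body so far='nq1n7gyc'
Chunk 3: stream[18..19]='2' size=0x2=2, data at stream[21..23]='6m' -> body[8..10], body so far='nq1n7gyc6m'
Chunk 4: stream[25..26]='0' size=0 (terminator). Final body='nq1n7gyc6m' (10 bytes)
Body byte 8 = '6'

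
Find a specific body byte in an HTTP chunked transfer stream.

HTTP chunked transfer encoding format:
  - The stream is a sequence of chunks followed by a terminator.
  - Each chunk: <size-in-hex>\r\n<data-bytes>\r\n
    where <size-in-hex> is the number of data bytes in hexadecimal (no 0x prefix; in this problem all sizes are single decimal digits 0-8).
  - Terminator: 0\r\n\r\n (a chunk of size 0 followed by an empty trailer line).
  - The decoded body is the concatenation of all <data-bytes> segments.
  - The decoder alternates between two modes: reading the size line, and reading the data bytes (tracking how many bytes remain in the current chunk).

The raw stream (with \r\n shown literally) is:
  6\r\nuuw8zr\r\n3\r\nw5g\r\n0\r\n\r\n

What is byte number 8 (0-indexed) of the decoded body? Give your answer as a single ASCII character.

Answer: g

Derivation:
Chunk 1: stream[0..1]='6' size=0x6=6, data at stream[3..9]='uuw8zr' -> body[0..6], body so far='uuw8zr'
Chunk 2: stream[11..12]='3' size=0x3=3, data at stream[14..17]='w5g' -> body[6..9], body so far='uuw8zrw5g'
Chunk 3: stream[19..20]='0' size=0 (terminator). Final body='uuw8zrw5g' (9 bytes)
Body byte 8 = 'g'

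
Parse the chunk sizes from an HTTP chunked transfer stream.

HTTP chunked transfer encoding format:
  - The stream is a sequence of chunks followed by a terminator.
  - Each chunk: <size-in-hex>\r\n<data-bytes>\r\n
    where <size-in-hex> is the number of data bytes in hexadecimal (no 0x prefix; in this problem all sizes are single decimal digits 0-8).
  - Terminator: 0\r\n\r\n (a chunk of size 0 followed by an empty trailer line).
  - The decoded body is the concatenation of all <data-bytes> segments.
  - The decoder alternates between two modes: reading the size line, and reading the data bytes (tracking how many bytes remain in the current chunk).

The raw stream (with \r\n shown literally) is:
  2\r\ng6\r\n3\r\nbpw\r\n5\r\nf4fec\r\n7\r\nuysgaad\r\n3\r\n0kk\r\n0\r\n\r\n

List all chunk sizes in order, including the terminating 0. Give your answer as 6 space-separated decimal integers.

Answer: 2 3 5 7 3 0

Derivation:
Chunk 1: stream[0..1]='2' size=0x2=2, data at stream[3..5]='g6' -> body[0..2], body so far='g6'
Chunk 2: stream[7..8]='3' size=0x3=3, data at stream[10..13]='bpw' -> body[2..5], body so far='g6bpw'
Chunk 3: stream[15..16]='5' size=0x5=5, data at stream[18..23]='f4fec' -> body[5..10], body so far='g6bpwf4fec'
Chunk 4: stream[25..26]='7' size=0x7=7, data at stream[28..35]='uysgaad' -> body[10..17], body so far='g6bpwf4fecuysgaad'
Chunk 5: stream[37..38]='3' size=0x3=3, data at stream[40..43]='0kk' -> body[17..20], body so far='g6bpwf4fecuysgaad0kk'
Chunk 6: stream[45..46]='0' size=0 (terminator). Final body='g6bpwf4fecuysgaad0kk' (20 bytes)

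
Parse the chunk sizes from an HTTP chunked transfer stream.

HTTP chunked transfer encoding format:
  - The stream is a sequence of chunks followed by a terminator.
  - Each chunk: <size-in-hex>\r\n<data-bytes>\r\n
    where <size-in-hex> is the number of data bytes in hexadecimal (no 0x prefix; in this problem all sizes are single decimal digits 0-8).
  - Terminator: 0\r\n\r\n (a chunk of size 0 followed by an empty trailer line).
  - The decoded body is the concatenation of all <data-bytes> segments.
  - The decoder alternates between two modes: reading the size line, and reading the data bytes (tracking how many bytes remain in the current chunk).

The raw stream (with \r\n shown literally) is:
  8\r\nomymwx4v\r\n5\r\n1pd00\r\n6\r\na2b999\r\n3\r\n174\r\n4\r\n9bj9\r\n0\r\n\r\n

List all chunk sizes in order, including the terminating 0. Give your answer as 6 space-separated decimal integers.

Chunk 1: stream[0..1]='8' size=0x8=8, data at stream[3..11]='omymwx4v' -> body[0..8], body so far='omymwx4v'
Chunk 2: stream[13..14]='5' size=0x5=5, data at stream[16..21]='1pd00' -> body[8..13], body so far='omymwx4v1pd00'
Chunk 3: stream[23..24]='6' size=0x6=6, data at stream[26..32]='a2b999' -> body[13..19], body so far='omymwx4v1pd00a2b999'
Chunk 4: stream[34..35]='3' size=0x3=3, data at stream[37..40]='174' -> body[19..22], body so far='omymwx4v1pd00a2b999174'
Chunk 5: stream[42..43]='4' size=0x4=4, data at stream[45..49]='9bj9' -> body[22..26], body so far='omymwx4v1pd00a2b9991749bj9'
Chunk 6: stream[51..52]='0' size=0 (terminator). Final body='omymwx4v1pd00a2b9991749bj9' (26 bytes)

Answer: 8 5 6 3 4 0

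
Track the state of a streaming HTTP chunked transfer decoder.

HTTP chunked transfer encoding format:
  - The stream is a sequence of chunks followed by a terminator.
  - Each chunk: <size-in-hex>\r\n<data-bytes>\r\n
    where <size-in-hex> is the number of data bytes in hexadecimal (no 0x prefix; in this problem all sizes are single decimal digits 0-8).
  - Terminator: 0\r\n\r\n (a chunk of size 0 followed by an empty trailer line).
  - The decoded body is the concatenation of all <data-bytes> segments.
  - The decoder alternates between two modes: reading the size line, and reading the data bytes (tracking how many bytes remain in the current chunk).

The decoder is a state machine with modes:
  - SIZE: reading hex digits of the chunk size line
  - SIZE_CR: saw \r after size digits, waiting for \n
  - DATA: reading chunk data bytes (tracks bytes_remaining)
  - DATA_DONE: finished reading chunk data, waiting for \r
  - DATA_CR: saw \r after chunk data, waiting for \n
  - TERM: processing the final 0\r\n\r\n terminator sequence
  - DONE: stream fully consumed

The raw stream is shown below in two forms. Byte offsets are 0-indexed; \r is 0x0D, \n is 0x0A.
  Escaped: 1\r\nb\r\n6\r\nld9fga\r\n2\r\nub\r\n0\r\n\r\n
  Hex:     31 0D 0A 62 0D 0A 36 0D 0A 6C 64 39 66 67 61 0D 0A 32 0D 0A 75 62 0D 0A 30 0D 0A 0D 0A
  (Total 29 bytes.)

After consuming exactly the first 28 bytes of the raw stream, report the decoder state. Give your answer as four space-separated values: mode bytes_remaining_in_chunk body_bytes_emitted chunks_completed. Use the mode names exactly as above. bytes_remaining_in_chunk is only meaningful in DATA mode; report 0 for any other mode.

Byte 0 = '1': mode=SIZE remaining=0 emitted=0 chunks_done=0
Byte 1 = 0x0D: mode=SIZE_CR remaining=0 emitted=0 chunks_done=0
Byte 2 = 0x0A: mode=DATA remaining=1 emitted=0 chunks_done=0
Byte 3 = 'b': mode=DATA_DONE remaining=0 emitted=1 chunks_done=0
Byte 4 = 0x0D: mode=DATA_CR remaining=0 emitted=1 chunks_done=0
Byte 5 = 0x0A: mode=SIZE remaining=0 emitted=1 chunks_done=1
Byte 6 = '6': mode=SIZE remaining=0 emitted=1 chunks_done=1
Byte 7 = 0x0D: mode=SIZE_CR remaining=0 emitted=1 chunks_done=1
Byte 8 = 0x0A: mode=DATA remaining=6 emitted=1 chunks_done=1
Byte 9 = 'l': mode=DATA remaining=5 emitted=2 chunks_done=1
Byte 10 = 'd': mode=DATA remaining=4 emitted=3 chunks_done=1
Byte 11 = '9': mode=DATA remaining=3 emitted=4 chunks_done=1
Byte 12 = 'f': mode=DATA remaining=2 emitted=5 chunks_done=1
Byte 13 = 'g': mode=DATA remaining=1 emitted=6 chunks_done=1
Byte 14 = 'a': mode=DATA_DONE remaining=0 emitted=7 chunks_done=1
Byte 15 = 0x0D: mode=DATA_CR remaining=0 emitted=7 chunks_done=1
Byte 16 = 0x0A: mode=SIZE remaining=0 emitted=7 chunks_done=2
Byte 17 = '2': mode=SIZE remaining=0 emitted=7 chunks_done=2
Byte 18 = 0x0D: mode=SIZE_CR remaining=0 emitted=7 chunks_done=2
Byte 19 = 0x0A: mode=DATA remaining=2 emitted=7 chunks_done=2
Byte 20 = 'u': mode=DATA remaining=1 emitted=8 chunks_done=2
Byte 21 = 'b': mode=DATA_DONE remaining=0 emitted=9 chunks_done=2
Byte 22 = 0x0D: mode=DATA_CR remaining=0 emitted=9 chunks_done=2
Byte 23 = 0x0A: mode=SIZE remaining=0 emitted=9 chunks_done=3
Byte 24 = '0': mode=SIZE remaining=0 emitted=9 chunks_done=3
Byte 25 = 0x0D: mode=SIZE_CR remaining=0 emitted=9 chunks_done=3
Byte 26 = 0x0A: mode=TERM remaining=0 emitted=9 chunks_done=3
Byte 27 = 0x0D: mode=TERM remaining=0 emitted=9 chunks_done=3

Answer: TERM 0 9 3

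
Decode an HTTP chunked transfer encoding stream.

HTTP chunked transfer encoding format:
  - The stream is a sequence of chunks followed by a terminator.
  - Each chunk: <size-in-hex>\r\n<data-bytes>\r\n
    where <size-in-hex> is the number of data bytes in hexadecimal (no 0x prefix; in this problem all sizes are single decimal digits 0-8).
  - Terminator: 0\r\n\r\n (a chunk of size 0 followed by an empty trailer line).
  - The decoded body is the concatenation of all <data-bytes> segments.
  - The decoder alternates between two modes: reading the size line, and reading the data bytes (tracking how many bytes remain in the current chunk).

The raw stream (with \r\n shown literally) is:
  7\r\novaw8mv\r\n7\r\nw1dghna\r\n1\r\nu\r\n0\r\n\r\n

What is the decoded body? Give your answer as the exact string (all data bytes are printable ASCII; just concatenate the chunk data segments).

Chunk 1: stream[0..1]='7' size=0x7=7, data at stream[3..10]='ovaw8mv' -> body[0..7], body so far='ovaw8mv'
Chunk 2: stream[12..13]='7' size=0x7=7, data at stream[15..22]='w1dghna' -> body[7..14], body so far='ovaw8mvw1dghna'
Chunk 3: stream[24..25]='1' size=0x1=1, data at stream[27..28]='u' -> body[14..15], body so far='ovaw8mvw1dghnau'
Chunk 4: stream[30..31]='0' size=0 (terminator). Final body='ovaw8mvw1dghnau' (15 bytes)

Answer: ovaw8mvw1dghnau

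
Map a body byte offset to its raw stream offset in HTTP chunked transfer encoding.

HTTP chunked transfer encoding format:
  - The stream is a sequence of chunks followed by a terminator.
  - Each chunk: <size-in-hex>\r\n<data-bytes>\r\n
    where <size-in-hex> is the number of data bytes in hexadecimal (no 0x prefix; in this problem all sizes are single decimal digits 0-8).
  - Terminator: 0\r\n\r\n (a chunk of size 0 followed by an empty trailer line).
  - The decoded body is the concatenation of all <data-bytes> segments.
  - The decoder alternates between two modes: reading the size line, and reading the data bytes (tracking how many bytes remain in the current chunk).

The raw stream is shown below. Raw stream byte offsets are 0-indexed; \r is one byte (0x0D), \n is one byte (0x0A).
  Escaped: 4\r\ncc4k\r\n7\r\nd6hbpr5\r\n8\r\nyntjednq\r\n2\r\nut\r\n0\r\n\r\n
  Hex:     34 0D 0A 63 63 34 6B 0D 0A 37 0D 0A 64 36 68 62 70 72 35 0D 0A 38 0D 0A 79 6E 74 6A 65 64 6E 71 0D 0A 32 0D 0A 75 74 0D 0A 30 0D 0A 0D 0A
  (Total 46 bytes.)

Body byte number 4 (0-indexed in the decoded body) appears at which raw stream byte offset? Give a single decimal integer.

Chunk 1: stream[0..1]='4' size=0x4=4, data at stream[3..7]='cc4k' -> body[0..4], body so far='cc4k'
Chunk 2: stream[9..10]='7' size=0x7=7, data at stream[12..19]='d6hbpr5' -> body[4..11], body so far='cc4kd6hbpr5'
Chunk 3: stream[21..22]='8' size=0x8=8, data at stream[24..32]='yntjednq' -> body[11..19], body so far='cc4kd6hbpr5yntjednq'
Chunk 4: stream[34..35]='2' size=0x2=2, data at stream[37..39]='ut' -> body[19..21], body so far='cc4kd6hbpr5yntjednqut'
Chunk 5: stream[41..42]='0' size=0 (terminator). Final body='cc4kd6hbpr5yntjednqut' (21 bytes)
Body byte 4 at stream offset 12

Answer: 12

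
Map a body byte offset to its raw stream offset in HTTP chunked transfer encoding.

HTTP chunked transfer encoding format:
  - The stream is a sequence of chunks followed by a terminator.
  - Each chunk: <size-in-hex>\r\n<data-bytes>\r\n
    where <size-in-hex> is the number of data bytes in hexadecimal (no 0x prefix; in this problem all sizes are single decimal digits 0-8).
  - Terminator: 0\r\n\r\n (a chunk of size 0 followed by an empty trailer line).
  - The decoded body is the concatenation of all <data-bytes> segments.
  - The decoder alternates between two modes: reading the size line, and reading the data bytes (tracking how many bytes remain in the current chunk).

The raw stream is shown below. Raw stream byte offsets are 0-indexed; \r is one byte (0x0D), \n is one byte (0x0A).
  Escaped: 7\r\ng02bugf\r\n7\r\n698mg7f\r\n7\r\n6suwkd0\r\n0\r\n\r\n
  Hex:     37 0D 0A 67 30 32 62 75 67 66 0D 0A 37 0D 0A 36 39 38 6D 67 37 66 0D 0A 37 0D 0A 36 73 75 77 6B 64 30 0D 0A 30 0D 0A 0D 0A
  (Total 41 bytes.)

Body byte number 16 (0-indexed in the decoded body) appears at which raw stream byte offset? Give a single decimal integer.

Chunk 1: stream[0..1]='7' size=0x7=7, data at stream[3..10]='g02bugf' -> body[0..7], body so far='g02bugf'
Chunk 2: stream[12..13]='7' size=0x7=7, data at stream[15..22]='698mg7f' -> body[7..14], body so far='g02bugf698mg7f'
Chunk 3: stream[24..25]='7' size=0x7=7, data at stream[27..34]='6suwkd0' -> body[14..21], body so far='g02bugf698mg7f6suwkd0'
Chunk 4: stream[36..37]='0' size=0 (terminator). Final body='g02bugf698mg7f6suwkd0' (21 bytes)
Body byte 16 at stream offset 29

Answer: 29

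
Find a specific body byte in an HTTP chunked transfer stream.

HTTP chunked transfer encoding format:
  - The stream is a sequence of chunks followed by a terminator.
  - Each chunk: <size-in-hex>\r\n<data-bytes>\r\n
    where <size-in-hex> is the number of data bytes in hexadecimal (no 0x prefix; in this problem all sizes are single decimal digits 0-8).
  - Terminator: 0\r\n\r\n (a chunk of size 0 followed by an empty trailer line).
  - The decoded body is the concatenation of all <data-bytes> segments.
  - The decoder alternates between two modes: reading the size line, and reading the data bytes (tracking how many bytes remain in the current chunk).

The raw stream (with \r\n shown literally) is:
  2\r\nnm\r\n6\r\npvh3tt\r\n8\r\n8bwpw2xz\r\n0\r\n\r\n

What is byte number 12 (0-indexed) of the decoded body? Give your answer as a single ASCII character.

Answer: w

Derivation:
Chunk 1: stream[0..1]='2' size=0x2=2, data at stream[3..5]='nm' -> body[0..2], body so far='nm'
Chunk 2: stream[7..8]='6' size=0x6=6, data at stream[10..16]='pvh3tt' -> body[2..8], body so far='nmpvh3tt'
Chunk 3: stream[18..19]='8' size=0x8=8, data at stream[21..29]='8bwpw2xz' -> body[8..16], body so far='nmpvh3tt8bwpw2xz'
Chunk 4: stream[31..32]='0' size=0 (terminator). Final body='nmpvh3tt8bwpw2xz' (16 bytes)
Body byte 12 = 'w'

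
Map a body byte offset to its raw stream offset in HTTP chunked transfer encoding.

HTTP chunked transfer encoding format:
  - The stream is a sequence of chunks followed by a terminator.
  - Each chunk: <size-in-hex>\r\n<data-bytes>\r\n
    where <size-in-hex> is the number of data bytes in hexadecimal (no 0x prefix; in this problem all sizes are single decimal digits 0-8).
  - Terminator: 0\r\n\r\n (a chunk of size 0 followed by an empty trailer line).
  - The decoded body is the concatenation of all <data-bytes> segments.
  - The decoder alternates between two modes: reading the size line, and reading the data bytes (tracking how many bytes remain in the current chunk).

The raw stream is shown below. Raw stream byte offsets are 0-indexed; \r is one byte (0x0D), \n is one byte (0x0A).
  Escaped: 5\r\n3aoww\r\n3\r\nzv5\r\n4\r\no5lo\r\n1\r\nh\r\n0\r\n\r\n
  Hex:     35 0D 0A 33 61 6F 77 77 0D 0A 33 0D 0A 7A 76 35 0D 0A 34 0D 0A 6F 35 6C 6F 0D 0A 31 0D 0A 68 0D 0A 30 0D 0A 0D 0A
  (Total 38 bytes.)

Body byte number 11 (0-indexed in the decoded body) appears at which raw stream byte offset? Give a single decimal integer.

Chunk 1: stream[0..1]='5' size=0x5=5, data at stream[3..8]='3aoww' -> body[0..5], body so far='3aoww'
Chunk 2: stream[10..11]='3' size=0x3=3, data at stream[13..16]='zv5' -> body[5..8], body so far='3aowwzv5'
Chunk 3: stream[18..19]='4' size=0x4=4, data at stream[21..25]='o5lo' -> body[8..12], body so far='3aowwzv5o5lo'
Chunk 4: stream[27..28]='1' size=0x1=1, data at stream[30..31]='h' -> body[12..13], body so far='3aowwzv5o5loh'
Chunk 5: stream[33..34]='0' size=0 (terminator). Final body='3aowwzv5o5loh' (13 bytes)
Body byte 11 at stream offset 24

Answer: 24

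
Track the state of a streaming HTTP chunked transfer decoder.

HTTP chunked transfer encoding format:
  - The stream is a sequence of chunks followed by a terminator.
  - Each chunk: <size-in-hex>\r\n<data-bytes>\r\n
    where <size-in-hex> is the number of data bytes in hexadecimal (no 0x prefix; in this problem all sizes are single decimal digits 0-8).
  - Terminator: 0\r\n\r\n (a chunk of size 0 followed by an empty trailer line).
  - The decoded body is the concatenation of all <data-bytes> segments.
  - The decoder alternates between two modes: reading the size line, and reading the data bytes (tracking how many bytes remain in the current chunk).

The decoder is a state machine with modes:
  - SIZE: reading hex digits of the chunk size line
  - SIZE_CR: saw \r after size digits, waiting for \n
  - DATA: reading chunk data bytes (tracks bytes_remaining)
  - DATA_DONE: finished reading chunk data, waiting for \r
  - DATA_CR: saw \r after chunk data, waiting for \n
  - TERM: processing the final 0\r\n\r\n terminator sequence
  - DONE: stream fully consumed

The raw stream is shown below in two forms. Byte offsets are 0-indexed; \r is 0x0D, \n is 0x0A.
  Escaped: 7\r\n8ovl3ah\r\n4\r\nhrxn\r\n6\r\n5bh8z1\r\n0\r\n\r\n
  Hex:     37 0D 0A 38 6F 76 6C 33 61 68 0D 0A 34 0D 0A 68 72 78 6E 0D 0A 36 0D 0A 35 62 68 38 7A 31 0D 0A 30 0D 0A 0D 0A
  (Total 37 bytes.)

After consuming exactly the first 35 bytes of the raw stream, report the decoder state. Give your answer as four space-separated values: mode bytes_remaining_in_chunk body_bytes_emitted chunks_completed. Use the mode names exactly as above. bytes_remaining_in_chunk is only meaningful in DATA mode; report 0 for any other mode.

Byte 0 = '7': mode=SIZE remaining=0 emitted=0 chunks_done=0
Byte 1 = 0x0D: mode=SIZE_CR remaining=0 emitted=0 chunks_done=0
Byte 2 = 0x0A: mode=DATA remaining=7 emitted=0 chunks_done=0
Byte 3 = '8': mode=DATA remaining=6 emitted=1 chunks_done=0
Byte 4 = 'o': mode=DATA remaining=5 emitted=2 chunks_done=0
Byte 5 = 'v': mode=DATA remaining=4 emitted=3 chunks_done=0
Byte 6 = 'l': mode=DATA remaining=3 emitted=4 chunks_done=0
Byte 7 = '3': mode=DATA remaining=2 emitted=5 chunks_done=0
Byte 8 = 'a': mode=DATA remaining=1 emitted=6 chunks_done=0
Byte 9 = 'h': mode=DATA_DONE remaining=0 emitted=7 chunks_done=0
Byte 10 = 0x0D: mode=DATA_CR remaining=0 emitted=7 chunks_done=0
Byte 11 = 0x0A: mode=SIZE remaining=0 emitted=7 chunks_done=1
Byte 12 = '4': mode=SIZE remaining=0 emitted=7 chunks_done=1
Byte 13 = 0x0D: mode=SIZE_CR remaining=0 emitted=7 chunks_done=1
Byte 14 = 0x0A: mode=DATA remaining=4 emitted=7 chunks_done=1
Byte 15 = 'h': mode=DATA remaining=3 emitted=8 chunks_done=1
Byte 16 = 'r': mode=DATA remaining=2 emitted=9 chunks_done=1
Byte 17 = 'x': mode=DATA remaining=1 emitted=10 chunks_done=1
Byte 18 = 'n': mode=DATA_DONE remaining=0 emitted=11 chunks_done=1
Byte 19 = 0x0D: mode=DATA_CR remaining=0 emitted=11 chunks_done=1
Byte 20 = 0x0A: mode=SIZE remaining=0 emitted=11 chunks_done=2
Byte 21 = '6': mode=SIZE remaining=0 emitted=11 chunks_done=2
Byte 22 = 0x0D: mode=SIZE_CR remaining=0 emitted=11 chunks_done=2
Byte 23 = 0x0A: mode=DATA remaining=6 emitted=11 chunks_done=2
Byte 24 = '5': mode=DATA remaining=5 emitted=12 chunks_done=2
Byte 25 = 'b': mode=DATA remaining=4 emitted=13 chunks_done=2
Byte 26 = 'h': mode=DATA remaining=3 emitted=14 chunks_done=2
Byte 27 = '8': mode=DATA remaining=2 emitted=15 chunks_done=2
Byte 28 = 'z': mode=DATA remaining=1 emitted=16 chunks_done=2
Byte 29 = '1': mode=DATA_DONE remaining=0 emitted=17 chunks_done=2
Byte 30 = 0x0D: mode=DATA_CR remaining=0 emitted=17 chunks_done=2
Byte 31 = 0x0A: mode=SIZE remaining=0 emitted=17 chunks_done=3
Byte 32 = '0': mode=SIZE remaining=0 emitted=17 chunks_done=3
Byte 33 = 0x0D: mode=SIZE_CR remaining=0 emitted=17 chunks_done=3
Byte 34 = 0x0A: mode=TERM remaining=0 emitted=17 chunks_done=3

Answer: TERM 0 17 3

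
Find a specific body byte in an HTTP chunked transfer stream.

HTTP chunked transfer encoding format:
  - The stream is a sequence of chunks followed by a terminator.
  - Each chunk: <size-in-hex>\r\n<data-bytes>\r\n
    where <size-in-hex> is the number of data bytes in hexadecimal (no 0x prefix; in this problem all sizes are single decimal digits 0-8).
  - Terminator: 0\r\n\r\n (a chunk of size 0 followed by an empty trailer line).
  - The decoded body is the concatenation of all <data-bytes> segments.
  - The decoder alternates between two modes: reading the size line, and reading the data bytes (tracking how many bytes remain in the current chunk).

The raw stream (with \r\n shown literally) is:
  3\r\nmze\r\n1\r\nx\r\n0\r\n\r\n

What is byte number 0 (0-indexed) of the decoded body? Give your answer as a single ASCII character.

Answer: m

Derivation:
Chunk 1: stream[0..1]='3' size=0x3=3, data at stream[3..6]='mze' -> body[0..3], body so far='mze'
Chunk 2: stream[8..9]='1' size=0x1=1, data at stream[11..12]='x' -> body[3..4], body so far='mzex'
Chunk 3: stream[14..15]='0' size=0 (terminator). Final body='mzex' (4 bytes)
Body byte 0 = 'm'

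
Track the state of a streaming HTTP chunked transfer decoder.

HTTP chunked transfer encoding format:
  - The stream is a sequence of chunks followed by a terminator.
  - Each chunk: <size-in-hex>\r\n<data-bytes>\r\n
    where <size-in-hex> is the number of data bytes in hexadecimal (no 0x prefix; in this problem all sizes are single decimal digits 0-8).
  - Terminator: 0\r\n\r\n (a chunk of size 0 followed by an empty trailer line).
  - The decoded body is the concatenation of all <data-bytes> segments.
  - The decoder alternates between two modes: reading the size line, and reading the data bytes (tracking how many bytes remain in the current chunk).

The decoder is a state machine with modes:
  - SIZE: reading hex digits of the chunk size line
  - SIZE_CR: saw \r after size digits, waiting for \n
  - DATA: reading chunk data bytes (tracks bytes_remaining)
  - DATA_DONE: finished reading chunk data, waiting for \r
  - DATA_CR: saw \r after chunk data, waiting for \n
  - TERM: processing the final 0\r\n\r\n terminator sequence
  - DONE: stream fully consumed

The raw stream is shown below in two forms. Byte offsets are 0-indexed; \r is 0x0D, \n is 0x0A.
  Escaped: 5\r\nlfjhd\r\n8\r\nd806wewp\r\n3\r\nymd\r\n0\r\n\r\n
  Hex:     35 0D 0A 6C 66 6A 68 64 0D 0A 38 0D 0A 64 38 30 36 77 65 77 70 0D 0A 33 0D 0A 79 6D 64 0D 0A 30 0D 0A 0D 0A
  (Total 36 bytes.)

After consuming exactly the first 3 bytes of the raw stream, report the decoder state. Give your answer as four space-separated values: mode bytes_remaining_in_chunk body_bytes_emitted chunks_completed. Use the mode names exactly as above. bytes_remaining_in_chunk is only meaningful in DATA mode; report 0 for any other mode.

Answer: DATA 5 0 0

Derivation:
Byte 0 = '5': mode=SIZE remaining=0 emitted=0 chunks_done=0
Byte 1 = 0x0D: mode=SIZE_CR remaining=0 emitted=0 chunks_done=0
Byte 2 = 0x0A: mode=DATA remaining=5 emitted=0 chunks_done=0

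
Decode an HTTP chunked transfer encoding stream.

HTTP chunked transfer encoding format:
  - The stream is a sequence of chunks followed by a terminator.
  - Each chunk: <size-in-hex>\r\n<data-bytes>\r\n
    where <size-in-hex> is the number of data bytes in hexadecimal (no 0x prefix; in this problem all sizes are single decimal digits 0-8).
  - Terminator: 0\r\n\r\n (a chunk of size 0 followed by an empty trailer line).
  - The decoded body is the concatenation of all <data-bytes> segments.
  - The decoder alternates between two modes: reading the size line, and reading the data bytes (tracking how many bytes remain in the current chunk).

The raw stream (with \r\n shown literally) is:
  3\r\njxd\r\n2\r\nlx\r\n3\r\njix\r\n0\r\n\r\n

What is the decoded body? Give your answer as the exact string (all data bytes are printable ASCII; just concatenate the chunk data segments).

Chunk 1: stream[0..1]='3' size=0x3=3, data at stream[3..6]='jxd' -> body[0..3], body so far='jxd'
Chunk 2: stream[8..9]='2' size=0x2=2, data at stream[11..13]='lx' -> body[3..5], body so far='jxdlx'
Chunk 3: stream[15..16]='3' size=0x3=3, data at stream[18..21]='jix' -> body[5..8], body so far='jxdlxjix'
Chunk 4: stream[23..24]='0' size=0 (terminator). Final body='jxdlxjix' (8 bytes)

Answer: jxdlxjix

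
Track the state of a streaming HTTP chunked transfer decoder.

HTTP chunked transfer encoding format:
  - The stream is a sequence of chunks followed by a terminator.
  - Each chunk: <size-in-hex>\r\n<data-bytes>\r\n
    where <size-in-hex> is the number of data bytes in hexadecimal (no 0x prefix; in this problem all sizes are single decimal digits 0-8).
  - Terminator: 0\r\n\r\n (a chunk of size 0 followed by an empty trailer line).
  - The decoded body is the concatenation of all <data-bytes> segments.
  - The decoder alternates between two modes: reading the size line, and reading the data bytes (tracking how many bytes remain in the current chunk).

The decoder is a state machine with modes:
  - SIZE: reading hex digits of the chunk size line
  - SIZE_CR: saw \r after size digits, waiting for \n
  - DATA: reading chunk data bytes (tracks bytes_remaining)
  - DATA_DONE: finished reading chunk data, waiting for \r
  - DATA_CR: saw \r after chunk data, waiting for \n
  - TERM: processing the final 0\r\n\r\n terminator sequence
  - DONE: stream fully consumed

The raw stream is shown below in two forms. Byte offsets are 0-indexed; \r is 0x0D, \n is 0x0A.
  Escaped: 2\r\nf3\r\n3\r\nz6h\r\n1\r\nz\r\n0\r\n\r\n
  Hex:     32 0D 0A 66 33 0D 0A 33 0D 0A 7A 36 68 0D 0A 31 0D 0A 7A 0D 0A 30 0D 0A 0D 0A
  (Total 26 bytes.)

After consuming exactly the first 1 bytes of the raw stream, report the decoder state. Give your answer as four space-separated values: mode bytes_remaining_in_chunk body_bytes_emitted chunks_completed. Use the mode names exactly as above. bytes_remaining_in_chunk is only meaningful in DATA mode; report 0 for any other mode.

Byte 0 = '2': mode=SIZE remaining=0 emitted=0 chunks_done=0

Answer: SIZE 0 0 0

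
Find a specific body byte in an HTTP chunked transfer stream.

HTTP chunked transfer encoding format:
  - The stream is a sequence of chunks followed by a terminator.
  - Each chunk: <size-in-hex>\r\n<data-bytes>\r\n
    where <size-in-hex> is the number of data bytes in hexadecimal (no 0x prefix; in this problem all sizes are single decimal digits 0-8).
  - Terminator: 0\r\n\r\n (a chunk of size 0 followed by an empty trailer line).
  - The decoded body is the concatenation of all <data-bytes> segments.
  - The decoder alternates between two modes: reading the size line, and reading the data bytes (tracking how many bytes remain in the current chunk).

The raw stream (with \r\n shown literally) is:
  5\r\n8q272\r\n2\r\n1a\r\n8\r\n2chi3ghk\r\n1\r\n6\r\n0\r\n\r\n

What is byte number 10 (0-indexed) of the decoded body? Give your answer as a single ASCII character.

Answer: i

Derivation:
Chunk 1: stream[0..1]='5' size=0x5=5, data at stream[3..8]='8q272' -> body[0..5], body so far='8q272'
Chunk 2: stream[10..11]='2' size=0x2=2, data at stream[13..15]='1a' -> body[5..7], body so far='8q2721a'
Chunk 3: stream[17..18]='8' size=0x8=8, data at stream[20..28]='2chi3ghk' -> body[7..15], body so far='8q2721a2chi3ghk'
Chunk 4: stream[30..31]='1' size=0x1=1, data at stream[33..34]='6' -> body[15..16], body so far='8q2721a2chi3ghk6'
Chunk 5: stream[36..37]='0' size=0 (terminator). Final body='8q2721a2chi3ghk6' (16 bytes)
Body byte 10 = 'i'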